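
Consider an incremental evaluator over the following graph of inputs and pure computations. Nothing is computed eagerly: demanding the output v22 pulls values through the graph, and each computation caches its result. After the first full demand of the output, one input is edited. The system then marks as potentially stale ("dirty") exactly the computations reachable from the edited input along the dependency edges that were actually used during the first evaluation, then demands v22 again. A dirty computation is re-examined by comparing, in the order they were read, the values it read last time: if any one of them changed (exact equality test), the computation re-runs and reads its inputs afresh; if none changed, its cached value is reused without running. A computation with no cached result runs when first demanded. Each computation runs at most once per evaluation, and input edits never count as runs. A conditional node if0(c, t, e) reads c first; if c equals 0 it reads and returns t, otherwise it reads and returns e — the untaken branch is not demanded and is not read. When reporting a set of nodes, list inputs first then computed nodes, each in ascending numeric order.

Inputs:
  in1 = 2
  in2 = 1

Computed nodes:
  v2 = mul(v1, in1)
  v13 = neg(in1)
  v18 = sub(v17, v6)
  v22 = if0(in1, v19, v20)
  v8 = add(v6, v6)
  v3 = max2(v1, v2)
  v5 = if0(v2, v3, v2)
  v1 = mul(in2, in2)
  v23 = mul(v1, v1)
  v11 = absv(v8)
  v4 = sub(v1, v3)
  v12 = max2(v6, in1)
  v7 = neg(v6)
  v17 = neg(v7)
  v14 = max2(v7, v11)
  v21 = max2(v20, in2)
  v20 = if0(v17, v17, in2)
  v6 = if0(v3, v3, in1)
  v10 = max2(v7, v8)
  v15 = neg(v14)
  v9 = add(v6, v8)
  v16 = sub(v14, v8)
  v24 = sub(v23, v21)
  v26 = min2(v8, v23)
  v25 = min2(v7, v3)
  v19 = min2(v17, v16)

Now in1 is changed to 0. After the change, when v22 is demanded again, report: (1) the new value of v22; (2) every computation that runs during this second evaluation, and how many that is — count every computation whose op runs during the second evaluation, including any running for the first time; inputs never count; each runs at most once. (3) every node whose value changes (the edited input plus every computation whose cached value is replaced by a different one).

v22 now evaluates to 0.
Run set: v2, v3, v6, v7, v8, v11, v14, v16, v17, v19, v22 (11 run).
Changed values: in1, v2, v3, v6, v7, v17, v22.
The important point: the flipped condition redirects demand; v20 is left stale, never re-checked.

Initial pass — values computed on the first demand:
  v1 = mul(1, 1) = 1
  v2 = mul(1, 2) = 2
  v3 = max2(1, 2) = 2
  v6 = if0(v3=2 -> else branch in1) = 2
  v7 = neg(2) = -2
  v17 = neg(-2) = 2
  v20 = if0(v17=2 -> else branch in2) = 1
  v22 = if0(in1=2 -> else branch v20) = 1

Second demand — change propagation:
  v2: re-runs because in1 2->0; new result 0.
  v3: re-runs because v2 2->0; new result 1.
  v6: re-runs because v3 2->1; in1 2->0; new result 0.
  v7: re-runs because v6 2->0; new result 0.
  v8: newly demanded (no cache) — executes and yields 0.
  v11: newly demanded (no cache) — executes and yields 0.
  v14: newly demanded (no cache) — executes and yields 0.
  v16: newly demanded (no cache) — executes and yields 0.
  v17: re-runs because v7 -2->0; new result 0.
  v19: newly demanded (no cache) — executes and yields 0.
  v20: dirty yet unreached — the second evaluation never asks for it.
  v22: re-runs because in1 2->0; new result 0.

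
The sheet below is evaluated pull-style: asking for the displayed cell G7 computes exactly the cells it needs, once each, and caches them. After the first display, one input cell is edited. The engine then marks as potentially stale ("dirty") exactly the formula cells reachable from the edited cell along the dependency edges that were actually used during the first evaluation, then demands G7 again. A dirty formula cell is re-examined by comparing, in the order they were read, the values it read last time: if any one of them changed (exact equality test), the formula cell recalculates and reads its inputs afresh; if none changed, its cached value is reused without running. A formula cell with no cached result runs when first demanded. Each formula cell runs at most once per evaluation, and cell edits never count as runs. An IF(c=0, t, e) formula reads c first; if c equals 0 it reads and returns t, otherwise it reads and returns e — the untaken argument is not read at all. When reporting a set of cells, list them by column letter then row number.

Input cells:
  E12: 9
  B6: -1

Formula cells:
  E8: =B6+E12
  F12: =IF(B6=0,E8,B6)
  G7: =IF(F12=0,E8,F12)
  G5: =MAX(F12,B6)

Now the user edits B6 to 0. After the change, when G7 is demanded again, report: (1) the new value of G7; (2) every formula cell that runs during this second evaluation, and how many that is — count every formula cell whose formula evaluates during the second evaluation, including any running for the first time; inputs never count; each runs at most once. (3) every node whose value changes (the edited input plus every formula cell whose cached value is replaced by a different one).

Demanding G7 again yields 9.
3 formula cells run: E8, F12, G7.
The nodes whose values change: B6, F12, G7.
Note the branch switch — E8 had no cache and runs now for the first time.

First demand of the output computes:
  F12 = IF(B6=0: B6=-1 -> else branch B6) = -1
  G7 = IF(F12=0: F12=-1 -> else branch F12) = -1

After the edit, cleaning proceeds:
  E8: had never run; runs now, result 9.
  F12: a read changed (B6 -1->0; B6 -1->0) — executes, giving 9.
  G7: a read changed (F12 -1->9; F12 -1->9) — executes, giving 9.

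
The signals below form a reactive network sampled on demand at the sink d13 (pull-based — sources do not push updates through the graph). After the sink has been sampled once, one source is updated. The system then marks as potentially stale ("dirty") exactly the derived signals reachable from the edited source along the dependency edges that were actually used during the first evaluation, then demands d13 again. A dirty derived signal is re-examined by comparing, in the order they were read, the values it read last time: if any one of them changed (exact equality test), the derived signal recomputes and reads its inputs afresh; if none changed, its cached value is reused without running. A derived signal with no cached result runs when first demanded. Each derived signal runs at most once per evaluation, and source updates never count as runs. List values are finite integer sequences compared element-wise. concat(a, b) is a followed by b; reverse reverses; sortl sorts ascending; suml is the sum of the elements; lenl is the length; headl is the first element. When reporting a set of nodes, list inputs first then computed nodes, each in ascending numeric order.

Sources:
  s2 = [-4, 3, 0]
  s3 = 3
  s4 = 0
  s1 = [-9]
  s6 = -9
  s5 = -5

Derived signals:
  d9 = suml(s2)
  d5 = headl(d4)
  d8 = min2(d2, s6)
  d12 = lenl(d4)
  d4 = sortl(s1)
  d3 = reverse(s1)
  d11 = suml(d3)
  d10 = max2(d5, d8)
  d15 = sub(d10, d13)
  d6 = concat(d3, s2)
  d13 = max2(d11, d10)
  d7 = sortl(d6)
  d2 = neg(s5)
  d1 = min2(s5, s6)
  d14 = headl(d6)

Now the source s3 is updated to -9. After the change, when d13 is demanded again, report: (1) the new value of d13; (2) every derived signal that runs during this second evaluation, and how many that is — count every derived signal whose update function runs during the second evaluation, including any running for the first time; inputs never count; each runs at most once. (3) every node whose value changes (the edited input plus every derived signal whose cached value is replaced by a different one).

d13 now evaluates to -9.
Run set: none (0 run).
Changed values: s3.
The important point: nothing the output needs ever reads s3, so the edit is invisible to it.

Initial pass — values computed on the first demand:
  d2 = neg(-5) = 5
  d3 = reverse([-9]) = [-9]
  d4 = sortl([-9]) = [-9]
  d5 = headl([-9]) = -9
  d8 = min2(5, -9) = -9
  d10 = max2(-9, -9) = -9
  d11 = suml([-9]) = -9
  d13 = max2(-9, -9) = -9

Second demand — change propagation:
  no demanded computation ever read s3, so the edit dirties nothing and nothing runs.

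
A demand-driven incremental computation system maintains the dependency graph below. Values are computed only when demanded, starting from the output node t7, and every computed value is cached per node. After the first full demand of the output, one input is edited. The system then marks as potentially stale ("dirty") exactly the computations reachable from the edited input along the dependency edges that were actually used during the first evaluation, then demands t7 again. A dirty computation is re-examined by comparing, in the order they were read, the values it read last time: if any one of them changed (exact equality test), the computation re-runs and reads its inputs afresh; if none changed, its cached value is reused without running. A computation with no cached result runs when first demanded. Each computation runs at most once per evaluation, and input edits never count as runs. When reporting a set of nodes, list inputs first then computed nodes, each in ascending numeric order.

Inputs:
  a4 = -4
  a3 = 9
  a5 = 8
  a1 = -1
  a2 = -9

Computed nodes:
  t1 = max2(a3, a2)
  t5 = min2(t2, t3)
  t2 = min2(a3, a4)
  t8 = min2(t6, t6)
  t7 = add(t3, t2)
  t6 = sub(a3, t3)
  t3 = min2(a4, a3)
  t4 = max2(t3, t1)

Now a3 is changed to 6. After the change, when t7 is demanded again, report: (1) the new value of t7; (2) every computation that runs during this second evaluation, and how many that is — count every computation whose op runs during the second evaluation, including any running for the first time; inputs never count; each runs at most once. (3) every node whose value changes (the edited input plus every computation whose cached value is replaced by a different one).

First evaluation (everything demanded from the output):
  t2 = min2(9, -4) = -4
  t3 = min2(-4, 9) = -4
  t7 = add(-4, -4) = -8

Propagation after the edit:
  t2: runs — a3 9->6; result -4 (same value as before).
  t3: runs — a3 9->6; result -4 (same value as before).
  t7: checked — values it read are unchanged (t3 unchanged, t2 unchanged); reused cached -8 without running.

Key observation: the cutoff stops propagation at t7 — its inputs' values are unchanged, so it reuses its cache.

New value of t7: -8.
Computations that run: t2, t3 — 2 in total.
Values that change: a3.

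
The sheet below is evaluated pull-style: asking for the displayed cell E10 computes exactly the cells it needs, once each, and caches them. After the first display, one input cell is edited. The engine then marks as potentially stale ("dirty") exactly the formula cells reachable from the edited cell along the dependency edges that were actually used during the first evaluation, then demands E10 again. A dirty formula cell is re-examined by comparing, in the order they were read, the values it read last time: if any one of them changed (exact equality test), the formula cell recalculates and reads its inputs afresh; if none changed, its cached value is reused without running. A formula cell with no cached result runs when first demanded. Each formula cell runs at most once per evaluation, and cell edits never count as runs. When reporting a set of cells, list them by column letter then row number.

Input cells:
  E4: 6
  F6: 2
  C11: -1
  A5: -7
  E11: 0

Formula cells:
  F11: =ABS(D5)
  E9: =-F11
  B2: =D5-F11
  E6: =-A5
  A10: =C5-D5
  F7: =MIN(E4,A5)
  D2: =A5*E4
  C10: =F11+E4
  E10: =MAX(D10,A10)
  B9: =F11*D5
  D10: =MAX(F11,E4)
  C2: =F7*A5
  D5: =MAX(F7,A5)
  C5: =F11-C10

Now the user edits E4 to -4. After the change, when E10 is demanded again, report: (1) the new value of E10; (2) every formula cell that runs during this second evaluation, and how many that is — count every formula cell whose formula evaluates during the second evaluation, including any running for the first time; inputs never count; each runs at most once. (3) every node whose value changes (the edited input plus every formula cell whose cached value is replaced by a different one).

Demanding E10 again yields 11.
6 formula cells run: A10, C5, C10, D10, E10, F7.
The nodes whose values change: A10, C5, C10, E4, E10.
Note where the cutoff bites: D5 is checked, finds nothing changed, and keeps its cache.

First demand of the output computes:
  F7 = MIN(6, -7) = -7
  D5 = MAX(-7, -7) = -7
  F11 = ABS(-7) = 7
  C10 = 7 + 6 = 13
  C5 = 7 - 13 = -6
  A10 = -6 - -7 = 1
  D10 = MAX(7, 6) = 7
  E10 = MAX(7, 1) = 7

After the edit, cleaning proceeds:
  F7: a read changed (E4 6->-4) — executes, giving -7 — identical to its old value.
  D5: dirty, but its reads are unchanged (F7 unchanged, A5 unchanged); cached -7 stands.
  F11: dirty, but its reads are unchanged (D5 unchanged); cached 7 stands.
  C10: a read changed (E4 6->-4) — executes, giving 3.
  C5: a read changed (C10 13->3) — executes, giving 4.
  A10: a read changed (C5 -6->4) — executes, giving 11.
  D10: a read changed (E4 6->-4) — executes, giving 7 — identical to its old value.
  E10: a read changed (A10 1->11) — executes, giving 11.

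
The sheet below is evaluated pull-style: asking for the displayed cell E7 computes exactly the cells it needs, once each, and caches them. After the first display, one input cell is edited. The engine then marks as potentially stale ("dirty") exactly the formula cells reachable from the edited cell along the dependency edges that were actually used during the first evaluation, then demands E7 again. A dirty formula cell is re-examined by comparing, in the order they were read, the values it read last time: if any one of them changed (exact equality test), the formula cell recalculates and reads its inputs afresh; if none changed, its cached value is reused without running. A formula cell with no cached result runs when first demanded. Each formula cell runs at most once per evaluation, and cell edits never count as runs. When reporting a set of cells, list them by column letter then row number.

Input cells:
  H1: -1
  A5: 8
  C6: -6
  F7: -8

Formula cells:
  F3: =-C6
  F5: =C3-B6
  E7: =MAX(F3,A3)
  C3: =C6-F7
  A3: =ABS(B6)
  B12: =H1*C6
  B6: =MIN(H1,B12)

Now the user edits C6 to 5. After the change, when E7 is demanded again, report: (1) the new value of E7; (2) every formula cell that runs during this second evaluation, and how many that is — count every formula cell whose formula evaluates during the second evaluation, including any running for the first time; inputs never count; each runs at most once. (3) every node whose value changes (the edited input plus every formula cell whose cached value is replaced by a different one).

Demanding E7 again yields 5.
5 formula cells run: A3, B6, B12, E7, F3.
The nodes whose values change: A3, B6, B12, C6, E7, F3.

First demand of the output computes:
  B12 = -1 * -6 = 6
  B6 = MIN(-1, 6) = -1
  A3 = ABS(-1) = 1
  F3 = -(-6) = 6
  E7 = MAX(6, 1) = 6

After the edit, cleaning proceeds:
  B12: a read changed (C6 -6->5) — executes, giving -5.
  B6: a read changed (B12 6->-5) — executes, giving -5.
  A3: a read changed (B6 -1->-5) — executes, giving 5.
  F3: a read changed (C6 -6->5) — executes, giving -5.
  E7: a read changed (F3 6->-5; A3 1->5) — executes, giving 5.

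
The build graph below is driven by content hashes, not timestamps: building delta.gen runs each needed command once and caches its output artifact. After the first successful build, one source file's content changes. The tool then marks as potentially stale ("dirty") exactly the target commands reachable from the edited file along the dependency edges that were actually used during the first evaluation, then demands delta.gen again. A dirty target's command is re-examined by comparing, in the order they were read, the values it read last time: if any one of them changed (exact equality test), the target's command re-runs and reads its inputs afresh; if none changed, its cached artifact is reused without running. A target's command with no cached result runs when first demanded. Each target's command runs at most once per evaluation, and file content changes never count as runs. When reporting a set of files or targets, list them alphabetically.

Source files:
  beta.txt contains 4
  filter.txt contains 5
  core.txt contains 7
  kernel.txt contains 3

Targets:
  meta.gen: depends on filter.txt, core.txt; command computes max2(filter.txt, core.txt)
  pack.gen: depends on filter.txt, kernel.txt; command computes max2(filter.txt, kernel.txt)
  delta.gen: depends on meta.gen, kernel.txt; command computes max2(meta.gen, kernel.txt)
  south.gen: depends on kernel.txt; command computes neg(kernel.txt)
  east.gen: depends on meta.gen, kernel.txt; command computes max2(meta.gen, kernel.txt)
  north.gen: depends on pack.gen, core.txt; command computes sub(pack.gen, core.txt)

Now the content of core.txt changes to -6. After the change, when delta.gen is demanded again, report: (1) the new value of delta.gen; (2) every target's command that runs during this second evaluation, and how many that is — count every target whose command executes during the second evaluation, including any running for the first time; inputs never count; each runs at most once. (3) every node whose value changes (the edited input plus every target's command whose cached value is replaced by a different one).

delta.gen now evaluates to 5.
Run set: delta.gen, meta.gen (2 run).
Changed values: core.txt, delta.gen, meta.gen.

Initial pass — values computed on the first demand:
  meta.gen = max2(5, 7) = 7
  delta.gen = max2(7, 3) = 7

Second demand — change propagation:
  meta.gen: re-runs because core.txt 7->-6; new result 5.
  delta.gen: re-runs because meta.gen 7->5; new result 5.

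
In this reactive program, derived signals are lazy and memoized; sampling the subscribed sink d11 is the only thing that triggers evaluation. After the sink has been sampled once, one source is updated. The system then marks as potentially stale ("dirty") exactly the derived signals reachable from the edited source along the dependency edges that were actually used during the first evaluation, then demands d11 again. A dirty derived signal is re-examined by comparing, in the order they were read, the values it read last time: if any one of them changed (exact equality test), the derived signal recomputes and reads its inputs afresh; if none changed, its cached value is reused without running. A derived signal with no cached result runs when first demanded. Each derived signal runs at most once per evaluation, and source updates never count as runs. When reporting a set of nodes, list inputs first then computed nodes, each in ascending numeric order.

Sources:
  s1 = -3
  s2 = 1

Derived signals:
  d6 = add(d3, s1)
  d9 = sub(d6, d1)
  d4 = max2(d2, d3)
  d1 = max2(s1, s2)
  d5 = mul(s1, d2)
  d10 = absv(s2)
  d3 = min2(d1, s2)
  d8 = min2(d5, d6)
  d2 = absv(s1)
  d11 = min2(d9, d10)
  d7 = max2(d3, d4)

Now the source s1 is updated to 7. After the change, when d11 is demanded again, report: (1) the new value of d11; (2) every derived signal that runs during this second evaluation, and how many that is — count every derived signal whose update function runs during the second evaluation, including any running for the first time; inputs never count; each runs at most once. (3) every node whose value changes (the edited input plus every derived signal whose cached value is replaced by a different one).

First demand of the output computes:
  d1 = max2(-3, 1) = 1
  d3 = min2(1, 1) = 1
  d6 = add(1, -3) = -2
  d9 = sub(-2, 1) = -3
  d10 = absv(1) = 1
  d11 = min2(-3, 1) = -3

After the edit, cleaning proceeds:
  d1: a read changed (s1 -3->7) — executes, giving 7.
  d3: a read changed (d1 1->7) — executes, giving 1 — identical to its old value.
  d6: a read changed (s1 -3->7) — executes, giving 8.
  d9: a read changed (d6 -2->8; d1 1->7) — executes, giving 1.
  d11: a read changed (d9 -3->1) — executes, giving 1.

Demanding d11 again yields 1.
5 derived signals run: d1, d3, d6, d9, d11.
The nodes whose values change: s1, d1, d6, d9, d11.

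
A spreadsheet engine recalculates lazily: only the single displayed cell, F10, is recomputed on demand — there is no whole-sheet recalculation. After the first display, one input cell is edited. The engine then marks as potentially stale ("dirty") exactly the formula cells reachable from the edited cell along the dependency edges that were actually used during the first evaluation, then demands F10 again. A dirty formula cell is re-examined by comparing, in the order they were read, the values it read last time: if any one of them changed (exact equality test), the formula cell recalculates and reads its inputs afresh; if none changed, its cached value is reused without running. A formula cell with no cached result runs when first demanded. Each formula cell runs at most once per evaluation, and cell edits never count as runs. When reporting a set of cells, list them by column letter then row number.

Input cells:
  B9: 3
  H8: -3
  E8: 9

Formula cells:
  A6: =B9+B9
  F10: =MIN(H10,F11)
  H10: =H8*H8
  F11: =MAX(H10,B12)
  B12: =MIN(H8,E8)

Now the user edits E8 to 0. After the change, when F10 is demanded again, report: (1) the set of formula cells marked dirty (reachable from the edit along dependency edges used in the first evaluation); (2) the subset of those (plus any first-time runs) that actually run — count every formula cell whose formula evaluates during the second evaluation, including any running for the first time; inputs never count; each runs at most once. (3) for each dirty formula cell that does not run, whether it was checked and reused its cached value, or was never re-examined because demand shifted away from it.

Marked dirty: B12, F10, F11.
Formula cells that run: B12 — 1 in total.
Checked but reused from cache: F10, F11.
Key observation: the change is absorbed at B12 — it re-runs but produces the same value, and the output's value is unchanged.

First evaluation (everything demanded from the output):
  B12 = MIN(-3, 9) = -3
  H10 = -3 * -3 = 9
  F11 = MAX(9, -3) = 9
  F10 = MIN(9, 9) = 9

Propagation after the edit:
  B12: runs — E8 9->0; result -3 (same value as before).
  F11: checked — values it read are unchanged (H10 unchanged, B12 unchanged); reused cached 9 without running.
  F10: checked — values it read are unchanged (H10 unchanged, F11 unchanged); reused cached 9 without running.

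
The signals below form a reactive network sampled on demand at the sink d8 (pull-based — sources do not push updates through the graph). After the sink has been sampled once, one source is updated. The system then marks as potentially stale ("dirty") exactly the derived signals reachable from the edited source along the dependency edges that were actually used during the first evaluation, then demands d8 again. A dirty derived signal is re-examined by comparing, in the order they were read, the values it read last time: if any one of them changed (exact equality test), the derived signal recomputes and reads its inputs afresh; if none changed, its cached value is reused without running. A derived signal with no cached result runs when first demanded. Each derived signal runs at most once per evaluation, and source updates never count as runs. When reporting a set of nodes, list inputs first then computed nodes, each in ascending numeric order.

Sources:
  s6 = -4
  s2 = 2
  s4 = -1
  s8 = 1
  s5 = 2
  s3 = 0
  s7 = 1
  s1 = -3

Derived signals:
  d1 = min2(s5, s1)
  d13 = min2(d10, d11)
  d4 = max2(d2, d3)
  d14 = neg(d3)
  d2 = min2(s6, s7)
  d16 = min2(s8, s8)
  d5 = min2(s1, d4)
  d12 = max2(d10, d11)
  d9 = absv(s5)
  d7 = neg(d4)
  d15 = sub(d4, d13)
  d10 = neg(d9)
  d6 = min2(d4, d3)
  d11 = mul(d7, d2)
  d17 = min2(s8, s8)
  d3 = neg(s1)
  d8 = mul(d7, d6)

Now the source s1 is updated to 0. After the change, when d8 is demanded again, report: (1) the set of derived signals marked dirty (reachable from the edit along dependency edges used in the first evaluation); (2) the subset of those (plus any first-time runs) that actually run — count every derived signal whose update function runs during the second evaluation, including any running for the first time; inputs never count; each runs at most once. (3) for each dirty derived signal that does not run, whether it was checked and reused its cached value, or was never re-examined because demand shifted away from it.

Dirty set: d3, d4, d6, d7, d8.
Run set: d3, d4, d6, d7, d8 (5 run).
All dirty derived signals ended up running.

Initial pass — values computed on the first demand:
  d2 = min2(-4, 1) = -4
  d3 = neg(-3) = 3
  d4 = max2(-4, 3) = 3
  d6 = min2(3, 3) = 3
  d7 = neg(3) = -3
  d8 = mul(-3, 3) = -9

Second demand — change propagation:
  d3: re-runs because s1 -3->0; new result 0.
  d4: re-runs because d3 3->0; new result 0.
  d6: re-runs because d4 3->0; d3 3->0; new result 0.
  d7: re-runs because d4 3->0; new result 0.
  d8: re-runs because d7 -3->0; d6 3->0; new result 0.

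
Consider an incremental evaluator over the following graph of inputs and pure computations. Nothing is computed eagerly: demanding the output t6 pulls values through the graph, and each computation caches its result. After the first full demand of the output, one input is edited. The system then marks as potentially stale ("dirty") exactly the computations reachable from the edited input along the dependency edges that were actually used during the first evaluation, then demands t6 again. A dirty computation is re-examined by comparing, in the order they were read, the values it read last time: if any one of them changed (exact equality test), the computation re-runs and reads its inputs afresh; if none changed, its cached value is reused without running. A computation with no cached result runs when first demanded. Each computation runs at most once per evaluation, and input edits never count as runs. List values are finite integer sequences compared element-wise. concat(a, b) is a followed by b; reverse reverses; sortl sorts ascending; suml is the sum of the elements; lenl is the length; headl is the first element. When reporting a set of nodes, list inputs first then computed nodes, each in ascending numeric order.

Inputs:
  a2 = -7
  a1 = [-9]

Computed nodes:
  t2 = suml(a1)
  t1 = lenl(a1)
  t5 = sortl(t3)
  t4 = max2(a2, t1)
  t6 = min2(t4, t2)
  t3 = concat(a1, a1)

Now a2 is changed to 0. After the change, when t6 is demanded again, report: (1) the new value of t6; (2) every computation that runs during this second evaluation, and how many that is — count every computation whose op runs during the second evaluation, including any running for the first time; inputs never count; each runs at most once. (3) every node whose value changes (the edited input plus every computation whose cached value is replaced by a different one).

Initial pass — values computed on the first demand:
  t1 = lenl([-9]) = 1
  t2 = suml([-9]) = -9
  t4 = max2(-7, 1) = 1
  t6 = min2(1, -9) = -9

Second demand — change propagation:
  t4: re-runs because a2 -7->0; new result 1 (unchanged).
  t6: re-examined; everything it read last time is the same (t4 unchanged, t2 unchanged) — cache -9 kept, no run.

The important point: t4 recomputes to an identical value, and the output ends up unchanged.

t6 now evaluates to -9.
Run set: t4 (1 run).
Changed values: a2.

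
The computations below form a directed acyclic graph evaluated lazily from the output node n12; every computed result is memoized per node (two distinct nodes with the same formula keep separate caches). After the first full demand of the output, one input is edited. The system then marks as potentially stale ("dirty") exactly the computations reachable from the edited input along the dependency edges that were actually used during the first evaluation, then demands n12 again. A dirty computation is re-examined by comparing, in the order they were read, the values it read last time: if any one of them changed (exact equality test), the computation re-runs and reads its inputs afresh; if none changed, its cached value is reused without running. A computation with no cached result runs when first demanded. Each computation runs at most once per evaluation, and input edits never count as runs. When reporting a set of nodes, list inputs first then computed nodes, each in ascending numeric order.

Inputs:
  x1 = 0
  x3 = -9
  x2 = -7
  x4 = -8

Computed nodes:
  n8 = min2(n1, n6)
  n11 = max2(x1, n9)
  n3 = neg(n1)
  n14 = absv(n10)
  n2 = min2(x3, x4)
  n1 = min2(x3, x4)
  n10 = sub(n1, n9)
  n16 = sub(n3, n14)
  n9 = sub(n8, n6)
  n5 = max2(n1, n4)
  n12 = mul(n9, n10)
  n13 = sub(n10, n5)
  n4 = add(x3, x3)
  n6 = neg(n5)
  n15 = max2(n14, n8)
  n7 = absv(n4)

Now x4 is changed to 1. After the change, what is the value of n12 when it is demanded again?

Demanding n12 again yields -162.
Note the absorption at n1: it re-runs yet its value is the same, leaving the output's value untouched.

First demand of the output computes:
  n1 = min2(-9, -8) = -9
  n4 = add(-9, -9) = -18
  n5 = max2(-9, -18) = -9
  n6 = neg(-9) = 9
  n8 = min2(-9, 9) = -9
  n9 = sub(-9, 9) = -18
  n10 = sub(-9, -18) = 9
  n12 = mul(-18, 9) = -162

After the edit, cleaning proceeds:
  n1: a read changed (x4 -8->1) — executes, giving -9 — identical to its old value.
  n5: dirty, but its reads are unchanged (n1 unchanged, n4 unchanged); cached -9 stands.
  n6: dirty, but its reads are unchanged (n5 unchanged); cached 9 stands.
  n8: dirty, but its reads are unchanged (n1 unchanged, n6 unchanged); cached -9 stands.
  n9: dirty, but its reads are unchanged (n8 unchanged, n6 unchanged); cached -18 stands.
  n10: dirty, but its reads are unchanged (n1 unchanged, n9 unchanged); cached 9 stands.
  n12: dirty, but its reads are unchanged (n9 unchanged, n10 unchanged); cached -162 stands.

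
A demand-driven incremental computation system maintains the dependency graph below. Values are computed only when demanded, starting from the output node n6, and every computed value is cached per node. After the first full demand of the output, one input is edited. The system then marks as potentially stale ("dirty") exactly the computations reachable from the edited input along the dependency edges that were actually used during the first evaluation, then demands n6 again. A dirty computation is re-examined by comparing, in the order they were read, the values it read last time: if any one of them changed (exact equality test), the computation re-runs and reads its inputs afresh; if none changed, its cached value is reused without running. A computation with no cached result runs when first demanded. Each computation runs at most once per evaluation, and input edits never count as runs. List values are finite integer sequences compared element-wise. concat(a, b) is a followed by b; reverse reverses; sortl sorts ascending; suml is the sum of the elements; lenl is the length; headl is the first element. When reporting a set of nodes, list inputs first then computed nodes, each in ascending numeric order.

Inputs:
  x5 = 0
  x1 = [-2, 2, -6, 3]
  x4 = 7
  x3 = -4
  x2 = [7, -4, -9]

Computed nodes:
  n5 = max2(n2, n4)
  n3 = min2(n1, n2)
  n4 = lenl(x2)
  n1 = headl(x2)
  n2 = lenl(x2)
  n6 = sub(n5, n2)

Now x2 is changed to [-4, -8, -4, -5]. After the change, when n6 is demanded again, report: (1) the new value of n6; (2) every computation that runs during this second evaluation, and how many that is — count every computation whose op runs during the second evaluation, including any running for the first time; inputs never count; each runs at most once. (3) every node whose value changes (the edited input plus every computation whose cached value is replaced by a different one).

New value of n6: 0.
Computations that run: n2, n4, n5, n6 — 4 in total.
Values that change: x2, n2, n4, n5.

First evaluation (everything demanded from the output):
  n2 = lenl([7, -4, -9]) = 3
  n4 = lenl([7, -4, -9]) = 3
  n5 = max2(3, 3) = 3
  n6 = sub(3, 3) = 0

Propagation after the edit:
  n2: runs — x2 [7, -4, -9]->[-4, -8, -4, -5]; result 4.
  n4: runs — x2 [7, -4, -9]->[-4, -8, -4, -5]; result 4.
  n5: runs — n2 3->4; n4 3->4; result 4.
  n6: runs — n5 3->4; n2 3->4; result 0 (same value as before).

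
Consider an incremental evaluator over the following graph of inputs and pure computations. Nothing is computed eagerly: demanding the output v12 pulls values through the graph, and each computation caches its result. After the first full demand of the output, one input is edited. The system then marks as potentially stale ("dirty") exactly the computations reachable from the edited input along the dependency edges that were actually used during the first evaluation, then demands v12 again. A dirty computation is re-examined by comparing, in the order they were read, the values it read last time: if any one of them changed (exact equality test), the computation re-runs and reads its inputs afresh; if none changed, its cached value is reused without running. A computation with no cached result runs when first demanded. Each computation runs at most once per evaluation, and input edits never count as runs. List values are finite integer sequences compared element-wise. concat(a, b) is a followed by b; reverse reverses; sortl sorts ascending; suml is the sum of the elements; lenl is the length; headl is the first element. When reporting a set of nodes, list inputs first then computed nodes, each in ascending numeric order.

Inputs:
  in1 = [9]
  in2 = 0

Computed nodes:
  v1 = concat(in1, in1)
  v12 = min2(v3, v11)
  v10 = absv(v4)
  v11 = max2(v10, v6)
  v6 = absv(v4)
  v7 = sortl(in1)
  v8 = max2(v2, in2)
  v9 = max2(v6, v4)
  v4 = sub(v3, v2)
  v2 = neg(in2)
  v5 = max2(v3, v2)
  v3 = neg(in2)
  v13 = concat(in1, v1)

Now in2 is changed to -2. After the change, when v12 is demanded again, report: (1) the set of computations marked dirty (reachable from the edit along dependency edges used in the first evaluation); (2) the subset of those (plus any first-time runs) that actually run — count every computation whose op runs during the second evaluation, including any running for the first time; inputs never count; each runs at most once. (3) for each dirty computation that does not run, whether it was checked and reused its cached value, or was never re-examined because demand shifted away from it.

Dirty set: v2, v3, v4, v6, v10, v11, v12.
Run set: v2, v3, v4, v12 (4 run).
Re-examined without running (cache reused): v6, v10, v11.
The important point: at v6 every value read last time is unchanged, so the dirty flag clears without a run.

Initial pass — values computed on the first demand:
  v2 = neg(0) = 0
  v3 = neg(0) = 0
  v4 = sub(0, 0) = 0
  v6 = absv(0) = 0
  v10 = absv(0) = 0
  v11 = max2(0, 0) = 0
  v12 = min2(0, 0) = 0

Second demand — change propagation:
  v2: re-runs because in2 0->-2; new result 2.
  v3: re-runs because in2 0->-2; new result 2.
  v4: re-runs because v3 0->2; v2 0->2; new result 0 (unchanged).
  v6: re-examined; everything it read last time is the same (v4 unchanged) — cache 0 kept, no run.
  v10: re-examined; everything it read last time is the same (v4 unchanged) — cache 0 kept, no run.
  v11: re-examined; everything it read last time is the same (v10 unchanged, v6 unchanged) — cache 0 kept, no run.
  v12: re-runs because v3 0->2; new result 0 (unchanged).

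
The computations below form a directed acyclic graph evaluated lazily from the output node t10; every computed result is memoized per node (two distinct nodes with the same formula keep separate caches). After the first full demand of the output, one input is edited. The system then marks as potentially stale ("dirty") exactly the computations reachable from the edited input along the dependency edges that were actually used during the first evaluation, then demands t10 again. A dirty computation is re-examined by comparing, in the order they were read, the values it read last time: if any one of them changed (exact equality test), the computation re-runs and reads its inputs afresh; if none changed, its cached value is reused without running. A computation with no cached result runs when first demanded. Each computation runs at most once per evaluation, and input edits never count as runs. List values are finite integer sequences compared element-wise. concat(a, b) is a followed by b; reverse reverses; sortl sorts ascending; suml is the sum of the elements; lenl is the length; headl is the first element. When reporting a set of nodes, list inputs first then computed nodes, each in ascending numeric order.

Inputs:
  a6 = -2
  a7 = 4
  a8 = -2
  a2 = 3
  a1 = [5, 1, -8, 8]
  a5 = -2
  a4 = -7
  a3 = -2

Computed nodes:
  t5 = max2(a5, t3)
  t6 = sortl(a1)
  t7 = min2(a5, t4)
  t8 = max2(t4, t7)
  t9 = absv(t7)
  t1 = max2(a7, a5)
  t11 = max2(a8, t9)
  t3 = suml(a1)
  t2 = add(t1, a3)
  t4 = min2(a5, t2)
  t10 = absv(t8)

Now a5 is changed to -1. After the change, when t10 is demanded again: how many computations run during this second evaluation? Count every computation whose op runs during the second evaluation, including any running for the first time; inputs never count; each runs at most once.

First demand of the output computes:
  t1 = max2(4, -2) = 4
  t2 = add(4, -2) = 2
  t4 = min2(-2, 2) = -2
  t7 = min2(-2, -2) = -2
  t8 = max2(-2, -2) = -2
  t10 = absv(-2) = 2

After the edit, cleaning proceeds:
  t1: a read changed (a5 -2->-1) — executes, giving 4 — identical to its old value.
  t2: dirty, but its reads are unchanged (t1 unchanged, a3 unchanged); cached 2 stands.
  t4: a read changed (a5 -2->-1) — executes, giving -1.
  t7: a read changed (a5 -2->-1; t4 -2->-1) — executes, giving -1.
  t8: a read changed (t4 -2->-1; t7 -2->-1) — executes, giving -1.
  t10: a read changed (t8 -2->-1) — executes, giving 1.

Note where the cutoff bites: t2 is checked, finds nothing changed, and keeps its cache.

5 computations run: t1, t4, t7, t8, t10.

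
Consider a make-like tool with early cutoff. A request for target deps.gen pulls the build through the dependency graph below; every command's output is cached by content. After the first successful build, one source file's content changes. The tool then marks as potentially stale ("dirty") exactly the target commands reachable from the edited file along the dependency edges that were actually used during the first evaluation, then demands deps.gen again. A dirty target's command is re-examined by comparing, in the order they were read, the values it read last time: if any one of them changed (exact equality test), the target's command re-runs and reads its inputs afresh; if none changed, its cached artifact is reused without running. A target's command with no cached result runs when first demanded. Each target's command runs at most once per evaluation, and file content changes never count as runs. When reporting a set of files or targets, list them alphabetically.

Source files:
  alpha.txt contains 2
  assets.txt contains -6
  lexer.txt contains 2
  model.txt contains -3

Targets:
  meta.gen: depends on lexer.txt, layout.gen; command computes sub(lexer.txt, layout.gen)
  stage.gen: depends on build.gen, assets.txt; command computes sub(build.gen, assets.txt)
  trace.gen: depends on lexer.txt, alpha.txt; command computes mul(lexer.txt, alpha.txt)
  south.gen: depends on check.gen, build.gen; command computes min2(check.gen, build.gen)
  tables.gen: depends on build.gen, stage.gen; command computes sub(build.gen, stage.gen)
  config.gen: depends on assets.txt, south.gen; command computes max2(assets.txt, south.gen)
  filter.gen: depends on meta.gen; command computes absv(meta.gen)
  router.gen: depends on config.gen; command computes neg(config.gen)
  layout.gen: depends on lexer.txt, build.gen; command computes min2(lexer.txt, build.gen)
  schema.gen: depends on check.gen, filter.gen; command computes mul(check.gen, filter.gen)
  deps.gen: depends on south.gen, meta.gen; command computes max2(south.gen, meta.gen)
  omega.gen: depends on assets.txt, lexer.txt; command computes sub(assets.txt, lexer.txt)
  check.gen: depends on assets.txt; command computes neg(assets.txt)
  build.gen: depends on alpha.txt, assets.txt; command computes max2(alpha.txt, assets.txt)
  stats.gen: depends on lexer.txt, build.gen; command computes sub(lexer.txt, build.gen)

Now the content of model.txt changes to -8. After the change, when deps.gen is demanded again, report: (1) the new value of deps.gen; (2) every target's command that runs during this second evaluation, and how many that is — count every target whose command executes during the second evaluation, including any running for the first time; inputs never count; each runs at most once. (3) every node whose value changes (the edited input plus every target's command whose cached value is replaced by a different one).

Demanding deps.gen again yields 2.
0 target commands run: none.
The nodes whose values change: model.txt.
Note the shortcut — nothing in the graph depends on model.txt at all, so no recomputation happens.

First demand of the output computes:
  build.gen = max2(2, -6) = 2
  check.gen = neg(-6) = 6
  layout.gen = min2(2, 2) = 2
  meta.gen = sub(2, 2) = 0
  south.gen = min2(6, 2) = 2
  deps.gen = max2(2, 0) = 2

After the edit, cleaning proceeds:
  no node depends on model.txt at all; the second demand re-runs nothing.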